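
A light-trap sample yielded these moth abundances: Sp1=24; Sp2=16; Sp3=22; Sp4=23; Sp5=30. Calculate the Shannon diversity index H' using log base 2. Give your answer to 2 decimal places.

Total N = 24+16+22+23+30 = 115, so the proportions are 0.2087, 0.1391, 0.1913, 0.2, 0.2609 (working shown to 4 dp, full precision carried).
Each pᵢ log₂ pᵢ term: 0.2087×(-2.2605)=-0.4718, 0.1391×(-2.8455)=-0.3959, 0.1913×(-2.3861)=-0.4565, 0.2×(-2.3219)=-0.4644, 0.2609×(-1.9386)=-0.5057.
Sum = -2.2942, so H' = 2.29.

2.29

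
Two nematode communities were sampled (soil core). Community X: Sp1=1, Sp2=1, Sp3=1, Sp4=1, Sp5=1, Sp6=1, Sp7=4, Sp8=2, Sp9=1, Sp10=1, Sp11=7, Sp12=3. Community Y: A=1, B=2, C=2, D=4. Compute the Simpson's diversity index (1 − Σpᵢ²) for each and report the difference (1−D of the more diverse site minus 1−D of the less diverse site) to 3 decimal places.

Community X: N=24, proportions 0.041667, 0.041667, 0.041667, 0.041667, 0.041667, 0.041667, 0.166667, 0.083333, 0.041667, 0.041667, 0.291667, 0.125, giving 1−D = 0.850694 (working shown to 6 dp, full precision carried).
Community Y: N=9, proportions 0.111111, 0.222222, 0.222222, 0.444444, giving 1−D = 0.691358.
Difference = |0.850694 − 0.691358| = 0.159336, i.e. 0.159 to 3 decimal places.

0.159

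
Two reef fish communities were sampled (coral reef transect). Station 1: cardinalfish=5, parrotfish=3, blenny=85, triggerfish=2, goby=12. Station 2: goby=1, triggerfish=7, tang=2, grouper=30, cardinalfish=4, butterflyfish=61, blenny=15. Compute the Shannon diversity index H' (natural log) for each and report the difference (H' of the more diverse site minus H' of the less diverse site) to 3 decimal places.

0.592

Station 1: N=107, proportions 0.04673, 0.02804, 0.79439, 0.01869, 0.11215, giving H' = 0.74597 (working shown to 5 dp, full precision carried).
Station 2: N=120, proportions 0.00833, 0.05833, 0.01667, 0.25, 0.03333, 0.50833, 0.125, giving H' = 1.33772.
Difference = |0.74597 − 1.33772| = 0.59175, i.e. 0.592 to 3 decimal places.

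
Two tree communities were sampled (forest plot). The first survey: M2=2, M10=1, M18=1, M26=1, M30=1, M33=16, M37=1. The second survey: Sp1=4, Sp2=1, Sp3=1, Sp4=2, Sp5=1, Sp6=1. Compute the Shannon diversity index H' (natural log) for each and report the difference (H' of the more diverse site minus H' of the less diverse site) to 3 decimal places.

0.463

The first survey: N=23, proportions 0.086957, 0.043478, 0.043478, 0.043478, 0.043478, 0.695652, 0.043478, giving H' = 1.146463 (working shown to 6 dp, full precision carried).
The second survey: N=10, proportions 0.4, 0.1, 0.1, 0.2, 0.1, 0.1, giving H' = 1.609438.
Difference = |1.146463 − 1.609438| = 0.462975, i.e. 0.463 to 3 decimal places.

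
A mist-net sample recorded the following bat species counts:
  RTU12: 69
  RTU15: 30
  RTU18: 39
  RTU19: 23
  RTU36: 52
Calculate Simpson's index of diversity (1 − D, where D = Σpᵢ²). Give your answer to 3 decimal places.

Total N = 69+30+39+23+52 = 213, so the proportions are 0.32394, 0.14085, 0.1831, 0.10798, 0.24413 (working shown to 5 dp, full precision carried).
D = 0.32394² + 0.14085² + 0.1831² + 0.10798² + 0.24413² = 0.10494 + 0.01984 + 0.03353 + 0.01166 + 0.05960 = 0.22956.
So 1 − D = 0.77044, i.e. 0.770 to 3 decimal places.

0.770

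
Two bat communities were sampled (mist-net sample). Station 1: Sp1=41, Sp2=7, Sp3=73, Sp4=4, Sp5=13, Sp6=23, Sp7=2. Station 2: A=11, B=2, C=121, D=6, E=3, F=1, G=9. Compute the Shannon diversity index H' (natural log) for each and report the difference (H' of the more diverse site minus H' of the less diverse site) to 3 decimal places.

Station 1: N=163, proportions 0.25153, 0.04294, 0.44785, 0.02454, 0.07975, 0.1411, 0.01227, giving H' = 1.46508 (working shown to 5 dp, full precision carried).
Station 2: N=153, proportions 0.0719, 0.01307, 0.79085, 0.03922, 0.01961, 0.00654, 0.05882, giving H' = 0.83518.
Difference = |1.46508 − 0.83518| = 0.62990, i.e. 0.630 to 3 decimal places.

0.630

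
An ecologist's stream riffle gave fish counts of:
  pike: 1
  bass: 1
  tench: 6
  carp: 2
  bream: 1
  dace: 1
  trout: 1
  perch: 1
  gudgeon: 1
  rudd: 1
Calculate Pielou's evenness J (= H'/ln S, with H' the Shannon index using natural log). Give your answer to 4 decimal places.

Total N = 1+1+6+2+1+1+1+1+1+1 = 16, so the proportions are 0.0625, 0.0625, 0.375, 0.125, 0.0625, 0.0625, 0.0625, 0.0625, 0.0625, 0.0625 (working shown to 6 dp, full precision carried).
H' = −Σ pᵢ ln pᵢ = −((-0.173287) + (-0.173287) + (-0.367811) + (-0.259930) + (-0.173287) + (-0.173287) + (-0.173287) + (-0.173287) + (-0.173287) + (-0.173287)) = 2.014036.
With S = 10 species, ln S = 2.302585, so J = 2.014036/2.302585 = 0.874685, i.e. 0.8747 to 4 decimal places.

0.8747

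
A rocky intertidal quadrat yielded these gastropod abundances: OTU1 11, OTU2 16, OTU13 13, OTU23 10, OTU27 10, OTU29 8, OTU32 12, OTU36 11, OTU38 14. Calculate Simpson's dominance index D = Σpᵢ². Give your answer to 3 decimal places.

Total N = 11+16+13+10+10+8+12+11+14 = 105, so the proportions are 0.10476, 0.15238, 0.12381, 0.09524, 0.09524, 0.07619, 0.11429, 0.10476, 0.13333 (working shown to 5 dp, full precision carried).
D = 0.10476² + 0.15238² + 0.12381² + 0.09524² + 0.09524² + 0.07619² + 0.11429² + 0.10476² + 0.13333² = 0.01098 + 0.02322 + 0.01533 + 0.00907 + 0.00907 + 0.00580 + 0.01306 + 0.01098 + 0.01778 = 0.11528.
To 3 decimal places, D = 0.115.

0.115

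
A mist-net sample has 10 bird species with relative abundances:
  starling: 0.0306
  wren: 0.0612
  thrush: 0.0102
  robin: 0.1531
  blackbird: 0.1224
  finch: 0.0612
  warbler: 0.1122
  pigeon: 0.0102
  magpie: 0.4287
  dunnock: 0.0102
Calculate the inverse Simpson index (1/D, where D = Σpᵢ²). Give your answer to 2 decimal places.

4.11

D = 0.0306² + 0.0612² + 0.0102² + 0.1531² + 0.1224² + 0.0612² + 0.1122² + 0.0102² + 0.4287² + 0.0102² = 0.000936 + 0.003745 + 0.000104 + 0.023440 + 0.014982 + 0.003745 + 0.012589 + 0.000104 + 0.183784 + 0.000104 = 0.243533 (working shown to 6 dp, full precision carried).
So 1/D = 4.1062, i.e. 4.11 to 2 decimal places.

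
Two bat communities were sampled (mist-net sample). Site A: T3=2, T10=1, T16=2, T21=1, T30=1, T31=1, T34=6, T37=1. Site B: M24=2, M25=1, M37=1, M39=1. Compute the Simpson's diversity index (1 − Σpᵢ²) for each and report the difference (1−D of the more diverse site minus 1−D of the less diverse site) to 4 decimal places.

0.0622

Site A: N=15, proportions 0.133333, 0.066667, 0.133333, 0.066667, 0.066667, 0.066667, 0.4, 0.066667, giving 1−D = 0.782222 (working shown to 6 dp, full precision carried).
Site B: N=5, proportions 0.4, 0.2, 0.2, 0.2, giving 1−D = 0.720000.
Difference = |0.782222 − 0.720000| = 0.062222, i.e. 0.0622 to 4 decimal places.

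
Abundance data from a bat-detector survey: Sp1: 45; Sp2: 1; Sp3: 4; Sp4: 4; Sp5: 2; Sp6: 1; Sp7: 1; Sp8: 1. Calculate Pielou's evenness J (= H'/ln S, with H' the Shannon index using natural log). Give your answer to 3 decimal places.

Total N = 45+1+4+4+2+1+1+1 = 59, so the proportions are 0.76271, 0.01695, 0.0678, 0.0678, 0.0339, 0.01695, 0.01695, 0.01695 (working shown to 5 dp, full precision carried).
H' = −Σ pᵢ ln pᵢ = −((-0.20660) + (-0.06911) + (-0.18246) + (-0.18246) + (-0.11473) + (-0.06911) + (-0.06911) + (-0.06911)) = 0.96268.
With S = 8 species, ln S = 2.07944, so J = 0.96268/2.07944 = 0.46295, i.e. 0.463 to 3 decimal places.

0.463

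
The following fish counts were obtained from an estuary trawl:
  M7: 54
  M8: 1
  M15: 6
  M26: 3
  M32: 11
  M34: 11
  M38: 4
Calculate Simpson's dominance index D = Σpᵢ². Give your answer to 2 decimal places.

Total N = 54+1+6+3+11+11+4 = 90, so the proportions are 0.6, 0.0111, 0.0667, 0.0333, 0.1222, 0.1222, 0.0444 (working shown to 4 dp, full precision carried).
D = 0.6² + 0.0111² + 0.0667² + 0.0333² + 0.1222² + 0.1222² + 0.0444² = 0.3600 + 0.0001 + 0.0044 + 0.0011 + 0.0149 + 0.0149 + 0.0020 = 0.3975.
To 2 decimal places, D = 0.40.

0.40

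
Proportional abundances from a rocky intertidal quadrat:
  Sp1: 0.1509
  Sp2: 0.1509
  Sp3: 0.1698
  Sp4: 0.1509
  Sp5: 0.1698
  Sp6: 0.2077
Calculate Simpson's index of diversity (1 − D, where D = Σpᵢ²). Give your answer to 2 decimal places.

D = 0.1509² + 0.1509² + 0.1698² + 0.1509² + 0.1698² + 0.2077² = 0.0228 + 0.0228 + 0.0288 + 0.0228 + 0.0288 + 0.0431 = 0.1691 (working shown to 4 dp, full precision carried).
So 1 − D = 0.8309, i.e. 0.83 to 2 decimal places.

0.83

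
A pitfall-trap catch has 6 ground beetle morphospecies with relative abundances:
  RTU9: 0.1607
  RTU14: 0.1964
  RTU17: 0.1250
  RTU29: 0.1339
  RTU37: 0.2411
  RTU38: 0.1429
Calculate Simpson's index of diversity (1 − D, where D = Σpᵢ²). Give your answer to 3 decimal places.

D = 0.1607² + 0.1964² + 0.125² + 0.1339² + 0.2411² + 0.1429² = 0.0258245 + 0.0385730 + 0.0156250 + 0.0179292 + 0.0581292 + 0.0204204 = 0.1765013 (working shown to 7 dp, full precision carried).
So 1 − D = 0.8234987, i.e. 0.823 to 3 decimal places.

0.823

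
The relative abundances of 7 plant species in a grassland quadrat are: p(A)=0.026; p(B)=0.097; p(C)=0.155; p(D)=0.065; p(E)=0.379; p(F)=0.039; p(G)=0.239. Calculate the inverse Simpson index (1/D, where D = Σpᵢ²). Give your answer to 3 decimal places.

D = 0.026² + 0.097² + 0.155² + 0.065² + 0.379² + 0.039² + 0.239² = 0.0006760 + 0.0094090 + 0.0240250 + 0.0042250 + 0.1436410 + 0.0015210 + 0.0571210 = 0.2406180 (working shown to 7 dp, full precision carried).
So 1/D = 4.15597, i.e. 4.156 to 3 decimal places.

4.156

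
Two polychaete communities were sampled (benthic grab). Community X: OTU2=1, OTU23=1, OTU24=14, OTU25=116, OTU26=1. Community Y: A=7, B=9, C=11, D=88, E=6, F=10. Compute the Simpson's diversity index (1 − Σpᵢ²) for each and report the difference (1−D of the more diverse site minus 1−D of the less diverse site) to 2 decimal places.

0.30

Community X: N=133, proportions 0.0075, 0.0075, 0.1053, 0.8722, 0.0075, giving 1−D = 0.2281 (working shown to 4 dp, full precision carried).
Community Y: N=131, proportions 0.0534, 0.0687, 0.084, 0.6718, 0.0458, 0.0763, giving 1−D = 0.5262.
Difference = |0.2281 − 0.5262| = 0.2981, i.e. 0.30 to 2 decimal places.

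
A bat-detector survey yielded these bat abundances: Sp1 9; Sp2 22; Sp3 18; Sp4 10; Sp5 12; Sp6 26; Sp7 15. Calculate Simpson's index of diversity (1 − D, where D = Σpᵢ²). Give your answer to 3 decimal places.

Total N = 9+22+18+10+12+26+15 = 112, so the proportions are 0.08036, 0.19643, 0.16071, 0.08929, 0.10714, 0.23214, 0.13393 (working shown to 5 dp, full precision carried).
D = 0.08036² + 0.19643² + 0.16071² + 0.08929² + 0.10714² + 0.23214² + 0.13393² = 0.00646 + 0.03858 + 0.02583 + 0.00797 + 0.01148 + 0.05389 + 0.01794 = 0.16215.
So 1 − D = 0.83785, i.e. 0.838 to 3 decimal places.

0.838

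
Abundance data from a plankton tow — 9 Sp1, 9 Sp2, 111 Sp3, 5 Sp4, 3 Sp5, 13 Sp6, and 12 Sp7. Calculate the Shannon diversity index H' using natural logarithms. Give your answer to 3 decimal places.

1.157

Total N = 9+9+111+5+3+13+12 = 162, so the proportions are 0.05556, 0.05556, 0.68519, 0.03086, 0.01852, 0.08025, 0.07407 (working shown to 5 dp, full precision carried).
Each pᵢ ln pᵢ term: 0.05556×(-2.89037)=-0.16058, 0.05556×(-2.89037)=-0.16058, 0.68519×(-0.37807)=-0.25905, 0.03086×(-3.47816)=-0.10735, 0.01852×(-3.98898)=-0.07387, 0.08025×(-2.52265)=-0.20243, 0.07407×(-2.60269)=-0.19279.
Sum = -1.15664, so H' = 1.157.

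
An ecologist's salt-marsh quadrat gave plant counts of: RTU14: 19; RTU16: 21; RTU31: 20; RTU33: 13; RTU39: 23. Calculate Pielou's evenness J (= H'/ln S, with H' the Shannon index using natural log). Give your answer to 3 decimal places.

Total N = 19+21+20+13+23 = 96, so the proportions are 0.19792, 0.21875, 0.20833, 0.13542, 0.23958 (working shown to 5 dp, full precision carried).
H' = −Σ pᵢ ln pᵢ = −((-0.32061) + (-0.33246) + (-0.32679) + (-0.27075) + (-0.34233)) = 1.59295.
With S = 5 species, ln S = 1.60944, so J = 1.59295/1.60944 = 0.98975, i.e. 0.990 to 3 decimal places.

0.990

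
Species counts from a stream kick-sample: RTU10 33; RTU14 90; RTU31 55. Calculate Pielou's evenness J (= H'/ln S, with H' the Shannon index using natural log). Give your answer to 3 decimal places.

Total N = 33+90+55 = 178, so the proportions are 0.18539, 0.50562, 0.30899 (working shown to 5 dp, full precision carried).
H' = −Σ pᵢ ln pᵢ = −((-0.31244) + (-0.34482) + (-0.36289)) = 1.02015.
With S = 3 species, ln S = 1.09861, so J = 1.02015/1.09861 = 0.92858, i.e. 0.929 to 3 decimal places.

0.929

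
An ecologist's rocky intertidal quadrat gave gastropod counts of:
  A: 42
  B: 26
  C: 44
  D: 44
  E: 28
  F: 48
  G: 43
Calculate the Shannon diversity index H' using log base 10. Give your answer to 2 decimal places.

Total N = 42+26+44+44+28+48+43 = 275, so the proportions are 0.1527, 0.0945, 0.16, 0.16, 0.1018, 0.1745, 0.1564 (working shown to 4 dp, full precision carried).
Each pᵢ log₁₀ pᵢ term: 0.1527×(-0.8161)=-0.1246, 0.0945×(-1.0244)=-0.0968, 0.16×(-0.7959)=-0.1273, 0.16×(-0.7959)=-0.1273, 0.1018×(-0.9922)=-0.1010, 0.1745×(-0.7581)=-0.1323, 0.1564×(-0.8059)=-0.1260.
Sum = -0.8355, so H' = 0.84.

0.84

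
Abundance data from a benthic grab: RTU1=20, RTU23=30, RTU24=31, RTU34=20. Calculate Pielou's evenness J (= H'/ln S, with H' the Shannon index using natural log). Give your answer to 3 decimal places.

0.984

Total N = 20+30+31+20 = 101, so the proportions are 0.19802, 0.29703, 0.30693, 0.19802 (working shown to 5 dp, full precision carried).
H' = −Σ pᵢ ln pᵢ = −((-0.32067) + (-0.36057) + (-0.36253) + (-0.32067)) = 1.36444.
With S = 4 species, ln S = 1.38629, so J = 1.36444/1.38629 = 0.98423, i.e. 0.984 to 3 decimal places.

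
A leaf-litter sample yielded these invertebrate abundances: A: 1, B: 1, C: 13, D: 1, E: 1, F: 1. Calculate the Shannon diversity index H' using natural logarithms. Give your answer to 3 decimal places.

Total N = 1+1+13+1+1+1 = 18, so the proportions are 0.05556, 0.05556, 0.72222, 0.05556, 0.05556, 0.05556 (working shown to 5 dp, full precision carried).
Each pᵢ ln pᵢ term: 0.05556×(-2.89037)=-0.16058, 0.05556×(-2.89037)=-0.16058, 0.72222×(-0.32542)=-0.23503, 0.05556×(-2.89037)=-0.16058, 0.05556×(-2.89037)=-0.16058, 0.05556×(-2.89037)=-0.16058.
Sum = -1.03791, so H' = 1.038.

1.038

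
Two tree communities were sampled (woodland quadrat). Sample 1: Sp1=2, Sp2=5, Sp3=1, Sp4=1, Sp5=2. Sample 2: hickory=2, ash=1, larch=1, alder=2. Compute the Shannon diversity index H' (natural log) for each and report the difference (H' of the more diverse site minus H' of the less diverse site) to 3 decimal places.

0.085

Sample 1: N=11, proportions 0.18182, 0.45455, 0.09091, 0.09091, 0.18182, giving H' = 1.41428 (working shown to 5 dp, full precision carried).
Sample 2: N=6, proportions 0.33333, 0.16667, 0.16667, 0.33333, giving H' = 1.32966.
Difference = |1.41428 − 1.32966| = 0.08462, i.e. 0.085 to 3 decimal places.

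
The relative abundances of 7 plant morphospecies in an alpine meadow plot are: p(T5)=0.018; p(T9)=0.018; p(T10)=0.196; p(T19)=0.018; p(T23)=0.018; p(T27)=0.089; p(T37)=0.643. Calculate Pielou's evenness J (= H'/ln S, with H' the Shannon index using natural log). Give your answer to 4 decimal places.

0.5694

H' = −Σ pᵢ ln pᵢ = −((-0.072313) + (-0.072313) + (-0.319410) + (-0.072313) + (-0.072313) + (-0.215302) + (-0.283956)) = 1.107918 (working shown to 6 dp, full precision carried).
With S = 7 species, ln S = 1.945910, so J = 1.107918/1.945910 = 0.569357, i.e. 0.5694 to 4 decimal places.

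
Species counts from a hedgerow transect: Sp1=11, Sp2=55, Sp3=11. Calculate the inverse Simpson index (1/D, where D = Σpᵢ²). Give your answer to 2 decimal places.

1.81

Total N = 11+55+11 = 77, so the proportions are 0.14286, 0.71429, 0.14286 (working shown to 5 dp, full precision carried).
D = 0.14286² + 0.71429² + 0.14286² = 0.02041 + 0.51020 + 0.02041 = 0.55102.
So 1/D = 1.8148, i.e. 1.81 to 2 decimal places.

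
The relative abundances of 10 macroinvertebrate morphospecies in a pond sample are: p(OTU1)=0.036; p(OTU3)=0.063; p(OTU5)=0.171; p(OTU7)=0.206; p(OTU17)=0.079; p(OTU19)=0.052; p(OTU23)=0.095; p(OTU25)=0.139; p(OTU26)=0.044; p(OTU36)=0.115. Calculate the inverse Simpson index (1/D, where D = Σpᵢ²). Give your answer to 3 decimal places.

7.728

D = 0.036² + 0.063² + 0.171² + 0.206² + 0.079² + 0.052² + 0.095² + 0.139² + 0.044² + 0.115² = 0.0012960 + 0.0039690 + 0.0292410 + 0.0424360 + 0.0062410 + 0.0027040 + 0.0090250 + 0.0193210 + 0.0019360 + 0.0132250 = 0.1293940 (working shown to 7 dp, full precision carried).
So 1/D = 7.72833, i.e. 7.728 to 3 decimal places.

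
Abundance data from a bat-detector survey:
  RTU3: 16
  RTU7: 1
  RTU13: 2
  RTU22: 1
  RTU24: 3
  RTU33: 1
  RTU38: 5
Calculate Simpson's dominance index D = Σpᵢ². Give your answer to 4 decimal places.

0.3532

Total N = 16+1+2+1+3+1+5 = 29, so the proportions are 0.551724, 0.034483, 0.068966, 0.034483, 0.103448, 0.034483, 0.172414 (working shown to 6 dp, full precision carried).
D = 0.551724² + 0.034483² + 0.068966² + 0.034483² + 0.103448² + 0.034483² + 0.172414² = 0.304400 + 0.001189 + 0.004756 + 0.001189 + 0.010702 + 0.001189 + 0.029727 = 0.353151.
To 4 decimal places, D = 0.3532.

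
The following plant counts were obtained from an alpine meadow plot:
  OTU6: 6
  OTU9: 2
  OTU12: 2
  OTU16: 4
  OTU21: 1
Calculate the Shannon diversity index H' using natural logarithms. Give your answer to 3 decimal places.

1.437

Total N = 6+2+2+4+1 = 15, so the proportions are 0.4, 0.13333, 0.13333, 0.26667, 0.06667 (working shown to 5 dp, full precision carried).
Each pᵢ ln pᵢ term: 0.4×(-0.91629)=-0.36652, 0.13333×(-2.01490)=-0.26865, 0.13333×(-2.01490)=-0.26865, 0.26667×(-1.32176)=-0.35247, 0.06667×(-2.70805)=-0.18054.
Sum = -1.43683, so H' = 1.437.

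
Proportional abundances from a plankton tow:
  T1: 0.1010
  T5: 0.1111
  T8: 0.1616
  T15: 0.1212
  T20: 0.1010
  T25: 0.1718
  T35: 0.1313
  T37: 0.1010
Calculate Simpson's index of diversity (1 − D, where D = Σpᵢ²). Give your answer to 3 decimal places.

D = 0.101² + 0.1111² + 0.1616² + 0.1212² + 0.101² + 0.1718² + 0.1313² + 0.101² = 0.010201 + 0.012343 + 0.026115 + 0.014689 + 0.010201 + 0.029515 + 0.017240 + 0.010201 = 0.130505 (working shown to 6 dp, full precision carried).
So 1 − D = 0.869495, i.e. 0.869 to 3 decimal places.

0.869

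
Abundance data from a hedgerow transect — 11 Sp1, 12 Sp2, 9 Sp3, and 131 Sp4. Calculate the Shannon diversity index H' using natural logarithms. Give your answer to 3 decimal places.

Total N = 11+12+9+131 = 163, so the proportions are 0.06748, 0.07362, 0.05521, 0.80368 (working shown to 5 dp, full precision carried).
Each pᵢ ln pᵢ term: 0.06748×(-2.69585)=-0.18193, 0.07362×(-2.60884)=-0.19206, 0.05521×(-2.89653)=-0.15993, 0.80368×(-0.21855)=-0.17565.
Sum = -0.70957, so H' = 0.710.

0.710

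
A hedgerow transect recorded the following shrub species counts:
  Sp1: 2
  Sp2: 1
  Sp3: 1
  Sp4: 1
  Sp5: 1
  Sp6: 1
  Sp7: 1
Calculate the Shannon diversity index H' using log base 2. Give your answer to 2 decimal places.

2.75

Total N = 2+1+1+1+1+1+1 = 8, so the proportions are 0.25, 0.125, 0.125, 0.125, 0.125, 0.125, 0.125 (working shown to 4 dp, full precision carried).
Each pᵢ log₂ pᵢ term: 0.25×(-2.0000)=-0.5000, 0.125×(-3.0000)=-0.3750, 0.125×(-3.0000)=-0.3750, 0.125×(-3.0000)=-0.3750, 0.125×(-3.0000)=-0.3750, 0.125×(-3.0000)=-0.3750, 0.125×(-3.0000)=-0.3750.
Sum = -2.7500, so H' = 2.75.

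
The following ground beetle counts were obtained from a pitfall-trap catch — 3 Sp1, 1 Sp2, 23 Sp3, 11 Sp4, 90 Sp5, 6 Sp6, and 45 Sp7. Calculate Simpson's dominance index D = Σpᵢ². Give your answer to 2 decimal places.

0.34

Total N = 3+1+23+11+90+6+45 = 179, so the proportions are 0.0168, 0.0056, 0.1285, 0.0615, 0.5028, 0.0335, 0.2514 (working shown to 4 dp, full precision carried).
D = 0.0168² + 0.0056² + 0.1285² + 0.0615² + 0.5028² + 0.0335² + 0.2514² = 0.0003 + 0.0000 + 0.0165 + 0.0038 + 0.2528 + 0.0011 + 0.0632 = 0.3377.
To 2 decimal places, D = 0.34.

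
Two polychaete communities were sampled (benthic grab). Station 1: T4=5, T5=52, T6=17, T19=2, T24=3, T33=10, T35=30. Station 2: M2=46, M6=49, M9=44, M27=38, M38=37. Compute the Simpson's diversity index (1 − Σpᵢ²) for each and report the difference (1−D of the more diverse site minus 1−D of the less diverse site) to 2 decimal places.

Station 1: N=119, proportions 0.042017, 0.436975, 0.142857, 0.016807, 0.02521, 0.084034, 0.252101, giving 1−D = 0.715345 (working shown to 6 dp, full precision carried).
Station 2: N=214, proportions 0.214953, 0.228972, 0.205607, 0.17757, 0.172897, giving 1−D = 0.797668.
Difference = |0.715345 − 0.797668| = 0.082323, i.e. 0.08 to 2 decimal places.

0.08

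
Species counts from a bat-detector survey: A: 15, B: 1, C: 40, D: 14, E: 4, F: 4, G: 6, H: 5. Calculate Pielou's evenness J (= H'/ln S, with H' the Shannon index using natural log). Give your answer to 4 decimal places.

0.7807

Total N = 15+1+40+14+4+4+6+5 = 89, so the proportions are 0.168539, 0.011236, 0.449438, 0.157303, 0.044944, 0.044944, 0.067416, 0.05618 (working shown to 6 dp, full precision carried).
H' = −Σ pᵢ ln pᵢ = −((-0.300099) + (-0.050434) + (-0.359441) + (-0.290945) + (-0.139431) + (-0.139431) + (-0.181812) + (-0.161753)) = 1.623346.
With S = 8 species, ln S = 2.079442, so J = 1.623346/2.079442 = 0.780664, i.e. 0.7807 to 4 decimal places.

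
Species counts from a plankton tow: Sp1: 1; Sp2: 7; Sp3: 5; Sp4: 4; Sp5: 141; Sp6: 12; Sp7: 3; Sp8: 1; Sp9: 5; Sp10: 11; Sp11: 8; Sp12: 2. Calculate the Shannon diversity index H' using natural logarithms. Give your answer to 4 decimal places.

Total N = 1+7+5+4+141+12+3+1+5+11+8+2 = 200, so the proportions are 0.005, 0.035, 0.025, 0.02, 0.705, 0.06, 0.015, 0.005, 0.025, 0.055, 0.04, 0.01 (working shown to 6 dp, full precision carried).
Each pᵢ ln pᵢ term: 0.005×(-5.298317)=-0.026492, 0.035×(-3.352407)=-0.117334, 0.025×(-3.688879)=-0.092222, 0.02×(-3.912023)=-0.078240, 0.705×(-0.349557)=-0.246438, 0.06×(-2.813411)=-0.168805, 0.015×(-4.199705)=-0.062996, 0.005×(-5.298317)=-0.026492, 0.025×(-3.688879)=-0.092222, 0.055×(-2.900422)=-0.159523, 0.04×(-3.218876)=-0.128755, 0.01×(-4.605170)=-0.046052.
Sum = -1.245570, so H' = 1.2456.

1.2456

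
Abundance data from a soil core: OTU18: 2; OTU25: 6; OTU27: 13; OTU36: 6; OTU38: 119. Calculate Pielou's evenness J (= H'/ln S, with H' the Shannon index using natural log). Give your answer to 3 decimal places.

Total N = 2+6+13+6+119 = 146, so the proportions are 0.0137, 0.0411, 0.08904, 0.0411, 0.81507 (working shown to 5 dp, full precision carried).
H' = −Σ pᵢ ln pᵢ = −((-0.05877) + (-0.13117) + (-0.21536) + (-0.13117) + (-0.16667)) = 0.70314.
With S = 5 species, ln S = 1.60944, so J = 0.70314/1.60944 = 0.43689, i.e. 0.437 to 3 decimal places.

0.437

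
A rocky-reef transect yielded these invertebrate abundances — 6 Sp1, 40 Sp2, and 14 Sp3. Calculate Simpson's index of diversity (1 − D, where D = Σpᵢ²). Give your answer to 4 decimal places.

Total N = 6+40+14 = 60, so the proportions are 0.1, 0.666667, 0.233333 (working shown to 6 dp, full precision carried).
D = 0.1² + 0.666667² + 0.233333² = 0.010000 + 0.444444 + 0.054444 = 0.508889.
So 1 − D = 0.491111, i.e. 0.4911 to 4 decimal places.

0.4911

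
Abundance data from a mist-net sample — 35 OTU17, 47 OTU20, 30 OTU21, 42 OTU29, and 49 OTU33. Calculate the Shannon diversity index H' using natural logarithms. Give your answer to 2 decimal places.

Total N = 35+47+30+42+49 = 203, so the proportions are 0.1724, 0.2315, 0.1478, 0.2069, 0.2414 (working shown to 4 dp, full precision carried).
Each pᵢ ln pᵢ term: 0.1724×(-1.7579)=-0.3031, 0.2315×(-1.4631)=-0.3387, 0.1478×(-1.9120)=-0.2826, 0.2069×(-1.5755)=-0.3260, 0.2414×(-1.4214)=-0.3431.
Sum = -1.5934, so H' = 1.59.

1.59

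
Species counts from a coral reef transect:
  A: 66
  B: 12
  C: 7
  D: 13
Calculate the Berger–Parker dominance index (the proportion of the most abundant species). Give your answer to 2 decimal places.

0.67

Total N = 66+12+7+13 = 98, so the proportions are 0.6735, 0.1224, 0.0714, 0.1327 (working shown to 4 dp, full precision carried).
The largest proportion is 0.6735, i.e. d = 0.67 to 2 decimal places.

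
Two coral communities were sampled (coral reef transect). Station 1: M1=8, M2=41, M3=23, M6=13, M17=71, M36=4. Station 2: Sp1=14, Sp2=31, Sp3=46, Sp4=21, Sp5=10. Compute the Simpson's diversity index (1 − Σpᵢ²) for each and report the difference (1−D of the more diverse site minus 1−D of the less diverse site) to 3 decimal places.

0.037

Station 1: N=160, proportions 0.05, 0.25625, 0.14375, 0.08125, 0.44375, 0.025, giving 1−D = 0.70703 (working shown to 5 dp, full precision carried).
Station 2: N=122, proportions 0.11475, 0.2541, 0.37705, 0.17213, 0.08197, giving 1−D = 0.74375.
Difference = |0.70703 − 0.74375| = 0.03672, i.e. 0.037 to 3 decimal places.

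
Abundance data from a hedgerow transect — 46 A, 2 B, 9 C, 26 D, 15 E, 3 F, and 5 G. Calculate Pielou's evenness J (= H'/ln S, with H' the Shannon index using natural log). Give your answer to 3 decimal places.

Total N = 46+2+9+26+15+3+5 = 106, so the proportions are 0.433962, 0.018868, 0.084906, 0.245283, 0.141509, 0.028302, 0.04717 (working shown to 6 dp, full precision carried).
H' = −Σ pᵢ ln pᵢ = −((-0.362271) + (-0.074911) + (-0.209396) + (-0.344707) + (-0.276706) + (-0.100891) + (-0.144057)) = 1.512938.
With S = 7 species, ln S = 1.945910, so J = 1.512938/1.945910 = 0.777496, i.e. 0.777 to 3 decimal places.

0.777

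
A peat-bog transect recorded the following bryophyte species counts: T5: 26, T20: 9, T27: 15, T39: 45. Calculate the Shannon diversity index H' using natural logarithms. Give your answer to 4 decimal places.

Total N = 26+9+15+45 = 95, so the proportions are 0.273684, 0.094737, 0.157895, 0.473684 (working shown to 6 dp, full precision carried).
Each pᵢ ln pᵢ term: 0.273684×(-1.295780)=-0.354635, 0.094737×(-2.356652)=-0.223262, 0.157895×(-1.845827)=-0.291446, 0.473684×(-0.747214)=-0.353944.
Sum = -1.223286, so H' = 1.2233.

1.2233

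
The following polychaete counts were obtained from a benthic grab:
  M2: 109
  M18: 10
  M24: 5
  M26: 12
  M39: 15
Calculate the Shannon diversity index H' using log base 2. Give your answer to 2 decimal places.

1.38

Total N = 109+10+5+12+15 = 151, so the proportions are 0.7219, 0.0662, 0.0331, 0.0795, 0.0993 (working shown to 4 dp, full precision carried).
Each pᵢ log₂ pᵢ term: 0.7219×(-0.4702)=-0.3394, 0.0662×(-3.9165)=-0.2594, 0.0331×(-4.9165)=-0.1628, 0.0795×(-3.6534)=-0.2903, 0.0993×(-3.3315)=-0.3309.
Sum = -1.3829, so H' = 1.38.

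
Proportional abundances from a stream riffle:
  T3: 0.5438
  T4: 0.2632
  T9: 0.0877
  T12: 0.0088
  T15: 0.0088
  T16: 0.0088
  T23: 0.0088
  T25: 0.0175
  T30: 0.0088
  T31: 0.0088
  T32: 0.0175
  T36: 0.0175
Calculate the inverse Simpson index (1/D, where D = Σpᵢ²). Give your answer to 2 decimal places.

D = 0.5438² + 0.2632² + 0.0877² + 0.0088² + 0.0088² + 0.0088² + 0.0088² + 0.0175² + 0.0088² + 0.0088² + 0.0175² + 0.0175² = 0.29572 + 0.06927 + 0.00769 + 0.00008 + 0.00008 + 0.00008 + 0.00008 + 0.00031 + 0.00008 + 0.00008 + 0.00031 + 0.00031 = 0.37407 (working shown to 5 dp, full precision carried).
So 1/D = 2.6733, i.e. 2.67 to 2 decimal places.

2.67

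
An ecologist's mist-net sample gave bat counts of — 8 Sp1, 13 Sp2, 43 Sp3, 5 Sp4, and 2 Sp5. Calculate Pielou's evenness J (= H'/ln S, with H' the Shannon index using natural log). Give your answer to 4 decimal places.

Total N = 8+13+43+5+2 = 71, so the proportions are 0.112676, 0.183099, 0.605634, 0.070423, 0.028169 (working shown to 6 dp, full precision carried).
H' = −Σ pᵢ ln pᵢ = −((-0.245999) + (-0.310852) + (-0.303713) + (-0.186848) + (-0.100550)) = 1.147962.
With S = 5 species, ln S = 1.609438, so J = 1.147962/1.609438 = 0.713269, i.e. 0.7133 to 4 decimal places.

0.7133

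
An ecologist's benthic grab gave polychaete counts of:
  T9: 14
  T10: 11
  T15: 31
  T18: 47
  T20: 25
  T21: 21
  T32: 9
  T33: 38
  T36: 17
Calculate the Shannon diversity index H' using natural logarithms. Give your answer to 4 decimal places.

Total N = 14+11+31+47+25+21+9+38+17 = 213, so the proportions are 0.065728, 0.051643, 0.14554, 0.220657, 0.117371, 0.098592, 0.042254, 0.178404, 0.079812 (working shown to 6 dp, full precision carried).
Each pᵢ ln pᵢ term: 0.065728×(-2.722235)=-0.178926, 0.051643×(-2.963397)=-0.153039, 0.14554×(-1.927305)=-0.280500, 0.220657×(-1.511145)=-0.333445, 0.117371×(-2.142416)=-0.251457, 0.098592×(-2.316770)=-0.228414, 0.042254×(-3.164068)=-0.133693, 0.178404×(-1.723706)=-0.307516, 0.079812×(-2.528079)=-0.201772.
Sum = -2.068762, so H' = 2.0688.

2.0688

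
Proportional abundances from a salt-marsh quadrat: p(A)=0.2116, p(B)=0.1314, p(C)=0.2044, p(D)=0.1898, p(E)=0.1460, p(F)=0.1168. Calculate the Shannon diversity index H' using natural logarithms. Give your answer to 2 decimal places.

Each pᵢ ln pᵢ term (working shown to 4 dp, full precision carried): 0.2116×(-1.5531)=-0.3286, 0.1314×(-2.0295)=-0.2667, 0.2044×(-1.5877)=-0.3245, 0.1898×(-1.6618)=-0.3154, 0.146×(-1.9241)=-0.2809, 0.1168×(-2.1473)=-0.2508.
Sum = -1.7670, so H' = 1.77.

1.77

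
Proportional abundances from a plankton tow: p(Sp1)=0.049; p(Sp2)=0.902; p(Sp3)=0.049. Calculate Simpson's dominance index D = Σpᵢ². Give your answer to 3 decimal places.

0.818

D = 0.049² + 0.902² + 0.049² = 0.00240 + 0.81360 + 0.00240 = 0.81841 (working shown to 5 dp, full precision carried).
To 3 decimal places, D = 0.818.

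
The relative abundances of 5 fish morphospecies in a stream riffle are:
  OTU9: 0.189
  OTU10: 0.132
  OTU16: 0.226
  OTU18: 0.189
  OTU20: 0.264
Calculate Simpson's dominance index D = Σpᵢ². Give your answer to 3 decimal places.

0.210

D = 0.189² + 0.132² + 0.226² + 0.189² + 0.264² = 0.03572 + 0.01742 + 0.05108 + 0.03572 + 0.06970 = 0.20964 (working shown to 5 dp, full precision carried).
To 3 decimal places, D = 0.210.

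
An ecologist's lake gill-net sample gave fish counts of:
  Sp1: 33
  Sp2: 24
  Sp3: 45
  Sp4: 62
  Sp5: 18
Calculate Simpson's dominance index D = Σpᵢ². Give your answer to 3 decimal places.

0.237

Total N = 33+24+45+62+18 = 182, so the proportions are 0.18132, 0.13187, 0.24725, 0.34066, 0.0989 (working shown to 5 dp, full precision carried).
D = 0.18132² + 0.13187² + 0.24725² + 0.34066² + 0.0989² = 0.03288 + 0.01739 + 0.06113 + 0.11605 + 0.00978 = 0.23723.
To 3 decimal places, D = 0.237.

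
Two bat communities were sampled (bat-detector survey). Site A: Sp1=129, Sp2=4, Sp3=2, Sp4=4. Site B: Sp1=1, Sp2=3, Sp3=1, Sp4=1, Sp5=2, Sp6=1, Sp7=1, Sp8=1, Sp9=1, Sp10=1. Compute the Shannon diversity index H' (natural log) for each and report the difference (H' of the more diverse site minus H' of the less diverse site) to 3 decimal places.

Site A: N=139, proportions 0.92806, 0.02878, 0.01439, 0.02878, giving H' = 0.33453 (working shown to 5 dp, full precision carried).
Site B: N=13, proportions 0.07692, 0.23077, 0.07692, 0.07692, 0.15385, 0.07692, 0.07692, 0.07692, 0.07692, 0.07692, giving H' = 2.20479.
Difference = |0.33453 − 2.20479| = 1.87026, i.e. 1.870 to 3 decimal places.

1.870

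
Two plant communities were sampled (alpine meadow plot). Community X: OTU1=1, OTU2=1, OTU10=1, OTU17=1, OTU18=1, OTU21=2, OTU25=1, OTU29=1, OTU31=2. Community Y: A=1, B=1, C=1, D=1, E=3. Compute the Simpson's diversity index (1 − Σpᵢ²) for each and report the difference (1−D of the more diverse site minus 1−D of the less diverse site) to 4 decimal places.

Community X: N=11, proportions 0.090909, 0.090909, 0.090909, 0.090909, 0.090909, 0.181818, 0.090909, 0.090909, 0.181818, giving 1−D = 0.876033 (working shown to 6 dp, full precision carried).
Community Y: N=7, proportions 0.142857, 0.142857, 0.142857, 0.142857, 0.428571, giving 1−D = 0.734694.
Difference = |0.876033 − 0.734694| = 0.141339, i.e. 0.1413 to 4 decimal places.

0.1413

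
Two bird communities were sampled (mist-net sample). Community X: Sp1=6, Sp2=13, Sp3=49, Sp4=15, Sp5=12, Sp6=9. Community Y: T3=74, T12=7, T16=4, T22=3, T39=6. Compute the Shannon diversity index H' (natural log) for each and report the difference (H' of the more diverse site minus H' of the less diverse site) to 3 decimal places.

Community X: N=104, proportions 0.05769, 0.125, 0.47115, 0.14423, 0.11538, 0.08654, giving H' = 1.51931 (working shown to 5 dp, full precision carried).
Community Y: N=94, proportions 0.78723, 0.07447, 0.04255, 0.03191, 0.06383, giving H' = 0.80166.
Difference = |1.51931 − 0.80166| = 0.71765, i.e. 0.718 to 3 decimal places.

0.718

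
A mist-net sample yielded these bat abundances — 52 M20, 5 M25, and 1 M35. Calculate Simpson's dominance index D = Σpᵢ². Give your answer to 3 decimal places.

Total N = 52+5+1 = 58, so the proportions are 0.89655, 0.08621, 0.01724 (working shown to 5 dp, full precision carried).
D = 0.89655² + 0.08621² + 0.01724² = 0.80380 + 0.00743 + 0.00030 = 0.81153.
To 3 decimal places, D = 0.812.

0.812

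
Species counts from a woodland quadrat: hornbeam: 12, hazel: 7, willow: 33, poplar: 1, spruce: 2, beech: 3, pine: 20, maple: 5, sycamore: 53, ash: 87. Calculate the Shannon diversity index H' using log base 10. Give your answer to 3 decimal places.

Total N = 12+7+33+1+2+3+20+5+53+87 = 223, so the proportions are 0.05381, 0.03139, 0.14798, 0.00448, 0.00897, 0.01345, 0.08969, 0.02242, 0.23767, 0.39013 (working shown to 5 dp, full precision carried).
Each pᵢ log₁₀ pᵢ term: 0.05381×(-1.26912)=-0.06829, 0.03139×(-1.50321)=-0.04719, 0.14798×(-0.82979)=-0.12279, 0.00448×(-2.34830)=-0.01053, 0.00897×(-2.04727)=-0.01836, 0.01345×(-1.87118)=-0.02517, 0.08969×(-1.04727)=-0.09393, 0.02242×(-1.64933)=-0.03698, 0.23767×(-0.62403)=-0.14831, 0.39013×(-0.40879)=-0.15948.
Sum = -0.73104, so H' = 0.731.

0.731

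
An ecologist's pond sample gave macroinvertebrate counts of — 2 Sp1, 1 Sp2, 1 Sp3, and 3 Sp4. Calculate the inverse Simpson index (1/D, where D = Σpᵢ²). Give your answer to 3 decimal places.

Total N = 2+1+1+3 = 7, so the proportions are 0.2857143, 0.1428571, 0.1428571, 0.4285714 (working shown to 7 dp, full precision carried).
D = 0.2857143² + 0.1428571² + 0.1428571² + 0.4285714² = 0.0816327 + 0.0204082 + 0.0204082 + 0.1836735 = 0.3061224.
So 1/D = 3.26667, i.e. 3.267 to 3 decimal places.

3.267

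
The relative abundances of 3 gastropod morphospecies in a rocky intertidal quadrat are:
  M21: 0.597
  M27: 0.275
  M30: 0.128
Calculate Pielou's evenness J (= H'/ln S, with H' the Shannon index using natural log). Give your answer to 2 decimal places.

H' = −Σ pᵢ ln pᵢ = −((-0.3080) + (-0.3550) + (-0.2631)) = 0.9261 (working shown to 4 dp, full precision carried).
With S = 3 species, ln S = 1.0986, so J = 0.9261/1.0986 = 0.8430, i.e. 0.84 to 2 decimal places.

0.84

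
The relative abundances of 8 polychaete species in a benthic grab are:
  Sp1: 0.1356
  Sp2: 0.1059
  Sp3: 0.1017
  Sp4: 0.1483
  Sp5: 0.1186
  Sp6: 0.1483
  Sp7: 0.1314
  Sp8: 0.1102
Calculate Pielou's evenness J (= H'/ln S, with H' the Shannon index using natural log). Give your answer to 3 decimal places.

0.995

H' = −Σ pᵢ ln pᵢ = −((-0.27094) + (-0.23777) + (-0.23246) + (-0.28303) + (-0.25286) + (-0.28303) + (-0.26668) + (-0.24304)) = 2.06981 (working shown to 5 dp, full precision carried).
With S = 8 species, ln S = 2.07944, so J = 2.06981/2.07944 = 0.99537, i.e. 0.995 to 3 decimal places.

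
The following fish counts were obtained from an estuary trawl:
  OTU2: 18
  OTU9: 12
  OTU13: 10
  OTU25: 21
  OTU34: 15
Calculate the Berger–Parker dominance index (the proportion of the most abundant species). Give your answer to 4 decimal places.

Total N = 18+12+10+21+15 = 76, so the proportions are 0.236842, 0.157895, 0.131579, 0.276316, 0.197368 (working shown to 6 dp, full precision carried).
The largest proportion is 0.276316, i.e. d = 0.2763 to 4 decimal places.

0.2763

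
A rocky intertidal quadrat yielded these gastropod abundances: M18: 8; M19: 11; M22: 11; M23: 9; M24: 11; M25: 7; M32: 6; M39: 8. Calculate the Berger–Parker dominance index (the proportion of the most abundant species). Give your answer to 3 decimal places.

0.155

Total N = 8+11+11+9+11+7+6+8 = 71, so the proportions are 0.11268, 0.15493, 0.15493, 0.12676, 0.15493, 0.09859, 0.08451, 0.11268 (working shown to 5 dp, full precision carried).
The largest proportion is 0.15493, i.e. d = 0.155 to 3 decimal places.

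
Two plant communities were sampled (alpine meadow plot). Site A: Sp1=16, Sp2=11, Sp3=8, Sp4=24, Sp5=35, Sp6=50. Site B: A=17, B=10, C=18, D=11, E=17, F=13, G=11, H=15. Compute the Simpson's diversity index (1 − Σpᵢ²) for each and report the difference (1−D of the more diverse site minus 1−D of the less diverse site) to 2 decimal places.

0.10

Site A: N=144, proportions 0.1111, 0.0764, 0.0556, 0.1667, 0.2431, 0.3472, giving 1−D = 0.7713 (working shown to 4 dp, full precision carried).
Site B: N=112, proportions 0.1518, 0.0893, 0.1607, 0.0982, 0.1518, 0.1161, 0.0982, 0.1339, giving 1−D = 0.8694.
Difference = |0.7713 − 0.8694| = 0.0981, i.e. 0.10 to 2 decimal places.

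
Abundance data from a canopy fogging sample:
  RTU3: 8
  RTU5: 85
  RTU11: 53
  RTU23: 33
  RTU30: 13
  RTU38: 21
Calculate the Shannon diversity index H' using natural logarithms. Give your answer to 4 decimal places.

1.5240

Total N = 8+85+53+33+13+21 = 213, so the proportions are 0.037559, 0.399061, 0.248826, 0.15493, 0.061033, 0.098592 (working shown to 6 dp, full precision carried).
Each pᵢ ln pᵢ term: 0.037559×(-3.281851)=-0.123262, 0.399061×(-0.918641)=-0.366594, 0.248826×(-1.391000)=-0.346117, 0.15493×(-1.864785)=-0.288910, 0.061033×(-2.796343)=-0.170669, 0.098592×(-2.316770)=-0.228414.
Sum = -1.523966, so H' = 1.5240.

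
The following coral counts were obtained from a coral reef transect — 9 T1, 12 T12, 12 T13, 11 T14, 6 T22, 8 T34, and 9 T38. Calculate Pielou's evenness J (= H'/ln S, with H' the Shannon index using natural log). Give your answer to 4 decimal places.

Total N = 9+12+12+11+6+8+9 = 67, so the proportions are 0.134328, 0.179104, 0.179104, 0.164179, 0.089552, 0.119403, 0.134328 (working shown to 6 dp, full precision carried).
H' = −Σ pᵢ ln pᵢ = −((-0.269660) + (-0.308021) + (-0.308021) + (-0.296638) + (-0.216084) + (-0.253761) + (-0.269660)) = 1.921846.
With S = 7 species, ln S = 1.945910, so J = 1.921846/1.945910 = 0.987633, i.e. 0.9876 to 4 decimal places.

0.9876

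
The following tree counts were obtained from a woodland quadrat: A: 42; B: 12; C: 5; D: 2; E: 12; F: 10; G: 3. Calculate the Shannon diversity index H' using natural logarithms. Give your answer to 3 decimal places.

Total N = 42+12+5+2+12+10+3 = 86, so the proportions are 0.48837, 0.13953, 0.05814, 0.02326, 0.13953, 0.11628, 0.03488 (working shown to 5 dp, full precision carried).
Each pᵢ ln pᵢ term: 0.48837×(-0.71668)=-0.35001, 0.13953×(-1.96944)=-0.27481, 0.05814×(-2.84491)=-0.16540, 0.02326×(-3.76120)=-0.08747, 0.13953×(-1.96944)=-0.27481, 0.11628×(-2.15176)=-0.25020, 0.03488×(-3.35574)=-0.11706.
Sum = -1.51975, so H' = 1.520.

1.520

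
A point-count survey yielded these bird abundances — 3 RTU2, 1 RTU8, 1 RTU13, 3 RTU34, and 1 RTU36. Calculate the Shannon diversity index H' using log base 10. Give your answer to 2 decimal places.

Total N = 3+1+1+3+1 = 9, so the proportions are 0.3333, 0.1111, 0.1111, 0.3333, 0.1111 (working shown to 4 dp, full precision carried).
Each pᵢ log₁₀ pᵢ term: 0.3333×(-0.4771)=-0.1590, 0.1111×(-0.9542)=-0.1060, 0.1111×(-0.9542)=-0.1060, 0.3333×(-0.4771)=-0.1590, 0.1111×(-0.9542)=-0.1060.
Sum = -0.6362, so H' = 0.64.

0.64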